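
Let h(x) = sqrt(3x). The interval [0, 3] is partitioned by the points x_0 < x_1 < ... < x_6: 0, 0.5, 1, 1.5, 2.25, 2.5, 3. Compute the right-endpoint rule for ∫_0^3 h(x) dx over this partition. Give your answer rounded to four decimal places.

6.6723

Subinterval widths: 0.5, 0.5, 0.5, 0.75, 0.25, 0.5.
Right endpoints: 0.5, 1, 1.5, 2.25, 2.5, 3.
h(0.5) ≈ 1.2247, h(1) ≈ 1.7321, h(1.5) ≈ 2.1213, h(2.25) ≈ 2.5981, h(2.5) ≈ 2.7386, h(3) ≈ 3.0000.
Sum = Σ Δx_i · h(x_i).
Sum ≈ 6.6723.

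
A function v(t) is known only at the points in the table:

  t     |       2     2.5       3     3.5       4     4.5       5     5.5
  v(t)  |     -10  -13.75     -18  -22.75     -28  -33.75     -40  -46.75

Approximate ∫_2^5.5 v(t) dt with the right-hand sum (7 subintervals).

-101.5

Δt = 0.5.
Sum = 0.5·[(-13.75) + (-18) + (-22.75) + (-28) + (-33.75) + (-40) + (-46.75)] = -101.5.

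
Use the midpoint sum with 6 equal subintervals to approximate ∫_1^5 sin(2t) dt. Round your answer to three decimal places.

0.228

Δt = (5 − 1)/6 = 2/3.
Midpoints: 4/3, 2, 8/3, 10/3, 4, 14/3.
f(4/3) ≈ 0.457, f(2) ≈ -0.757, f(8/3) ≈ -0.813, f(10/3) ≈ 0.374, f(4) ≈ 0.989, f(14/3) ≈ 0.091.
Sum = Δt · [f(4/3) + f(2) + f(8/3) + ...].
Sum ≈ 0.228.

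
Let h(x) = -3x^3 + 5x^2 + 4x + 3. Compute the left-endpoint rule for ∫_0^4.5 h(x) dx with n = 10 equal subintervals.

-69.30984375

Δx = (4.5 − 0)/10 = 0.45.
Left endpoints: 0, 0.45, 0.9, 1.35, 1.8, 2.25, 2.7, 3.15, 3.6, 4.05.
h(0) = 3, h(0.45) = 5.539125, h(0.9) = 8.463, h(1.35) = 10.131375, h(1.8) = 8.904, h(2.25) = 3.140625, h(2.7) = -8.799, h(3.15) = -28.555125, h(3.6) = -57.768, h(4.05) = -98.077875.
Sum = Δx · [h(0) + h(0.45) + h(0.9) + ...].
Sum = -69.30984375.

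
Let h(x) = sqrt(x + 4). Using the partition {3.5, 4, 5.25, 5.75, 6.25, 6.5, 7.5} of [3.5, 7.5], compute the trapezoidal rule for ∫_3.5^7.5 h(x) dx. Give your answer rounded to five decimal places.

12.30338

Subinterval widths: 0.5, 1.25, 0.5, 0.5, 0.25, 1.
h(3.5) ≈ 2.73861, h(4) ≈ 2.82843, h(5.25) ≈ 3.04138, h(5.75) ≈ 3.12250, h(6.25) ≈ 3.20156, h(6.5) ≈ 3.24037, h(7.5) ≈ 3.39116.
On each subinterval the trapezoid contributes (Δx_i/2)·[h(x_{i-1}) + h(x_i)].
Sum ≈ 12.30338.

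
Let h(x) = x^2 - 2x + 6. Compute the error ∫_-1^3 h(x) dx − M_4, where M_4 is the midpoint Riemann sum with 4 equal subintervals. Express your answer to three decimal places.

Exact integral: ∫_-1^3 h(x) dx ≈ 25.33333.
M_4 = 25.
Error ≈ 25.33333 − 25 ≈ 0.333.

0.333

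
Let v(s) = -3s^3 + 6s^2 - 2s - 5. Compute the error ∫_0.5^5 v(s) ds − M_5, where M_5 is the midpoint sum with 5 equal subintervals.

Exact integral: ∫_0.5^5 v(s) ds = -266.203125.
M_5 = -260.5078125.
Error = -266.203125 − (-260.5078125) = -5.6953125.

-5.6953125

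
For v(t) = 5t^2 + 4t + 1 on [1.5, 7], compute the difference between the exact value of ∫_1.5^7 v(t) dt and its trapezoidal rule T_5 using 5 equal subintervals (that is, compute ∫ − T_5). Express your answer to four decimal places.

Exact integral: ∫_1.5^7 v(t) dt ≈ 665.041667.
T_5 = 670.5875.
Error ≈ 665.041667 − 670.5875 ≈ -5.5458.

-5.5458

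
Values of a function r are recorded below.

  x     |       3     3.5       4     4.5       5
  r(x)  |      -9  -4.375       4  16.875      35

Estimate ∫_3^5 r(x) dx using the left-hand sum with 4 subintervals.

3.75

Δx = 0.5.
Sum = 0.5·[(-9) + (-4.375) + 4 + 16.875] = 3.75.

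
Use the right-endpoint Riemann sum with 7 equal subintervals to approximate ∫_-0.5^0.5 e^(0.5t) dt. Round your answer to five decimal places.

Δt = (0.5 − (-0.5))/7 = 1/7.
Right endpoints: -5/14, -3/14, -1/14, 1/14, 3/14, 5/14, 0.5.
f(-5/14) ≈ 0.83646, f(-3/14) ≈ 0.89840, f(-1/14) ≈ 0.96492, f(1/14) ≈ 1.03636, f(3/14) ≈ 1.11309, f(5/14) ≈ 1.19551, f(0.5) ≈ 1.28403.
Sum = Δt · [f(-5/14) + f(-3/14) + f(-1/14) + ...].
Sum ≈ 1.04697.

1.04697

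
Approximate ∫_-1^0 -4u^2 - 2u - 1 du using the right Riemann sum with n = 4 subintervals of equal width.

Δu = (0 − (-1))/4 = 0.25.
Right endpoints: -0.75, -0.5, -0.25, 0.
f(-0.75) = -1.75, f(-0.5) = -1, f(-0.25) = -0.75, f(0) = -1.
Sum = Δu · [f(-0.75) + f(-0.5) + f(-0.25) + f(0)].
Sum = -1.125.

-1.125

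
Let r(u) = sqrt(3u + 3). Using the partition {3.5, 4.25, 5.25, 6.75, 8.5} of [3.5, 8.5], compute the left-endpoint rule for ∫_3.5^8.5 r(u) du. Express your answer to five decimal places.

21.65769

Subinterval widths: 0.75, 1, 1.5, 1.75.
Left endpoints: 3.5, 4.25, 5.25, 6.75.
r(3.5) ≈ 3.67423, r(4.25) ≈ 3.96863, r(5.25) ≈ 4.33013, r(6.75) ≈ 4.82183.
Sum = Σ Δu_i · r(u_i).
Sum ≈ 21.65769.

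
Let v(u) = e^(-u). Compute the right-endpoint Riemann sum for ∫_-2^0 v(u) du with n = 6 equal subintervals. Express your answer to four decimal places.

Δu = (0 − (-2))/6 = 1/3.
Right endpoints: -5/3, -4/3, -1, -2/3, -1/3, 0.
v(-5/3) ≈ 5.2945, v(-4/3) ≈ 3.7937, v(-1) ≈ 2.7183, v(-2/3) ≈ 1.9477, v(-1/3) ≈ 1.3956, v(0) ≈ 1.0000.
Sum = Δu · [v(-5/3) + v(-4/3) + v(-1) + ...].
Sum ≈ 5.3833.

5.3833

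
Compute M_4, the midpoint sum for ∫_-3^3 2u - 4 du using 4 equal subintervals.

-24

Δu = (3 − (-3))/4 = 1.5.
Midpoints: -2.25, -0.75, 0.75, 2.25.
f(-2.25) = -8.5, f(-0.75) = -5.5, f(0.75) = -2.5, f(2.25) = 0.5.
Sum = Δu · [f(-2.25) + f(-0.75) + f(0.75) + f(2.25)].
Sum = -24.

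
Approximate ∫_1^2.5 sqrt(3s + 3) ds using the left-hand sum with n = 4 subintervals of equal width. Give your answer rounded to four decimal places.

Δs = (2.5 − 1)/4 = 0.375.
Left endpoints: 1, 1.375, 1.75, 2.125.
f(1) ≈ 2.4495, f(1.375) ≈ 2.6693, f(1.75) ≈ 2.8723, f(2.125) ≈ 3.0619.
Sum = Δs · [f(1) + f(1.375) + f(1.75) + f(2.125)].
Sum ≈ 4.1448.

4.1448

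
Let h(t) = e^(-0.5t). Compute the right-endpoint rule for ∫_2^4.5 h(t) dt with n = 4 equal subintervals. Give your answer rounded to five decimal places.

0.44720

Δt = (4.5 − 2)/4 = 0.625.
Right endpoints: 2.625, 3.25, 3.875, 4.5.
h(2.625) ≈ 0.26915, h(3.25) ≈ 0.19691, h(3.875) ≈ 0.14406, h(4.5) ≈ 0.10540.
Sum = Δt · [h(2.625) + h(3.25) + h(3.875) + h(4.5)].
Sum ≈ 0.44720.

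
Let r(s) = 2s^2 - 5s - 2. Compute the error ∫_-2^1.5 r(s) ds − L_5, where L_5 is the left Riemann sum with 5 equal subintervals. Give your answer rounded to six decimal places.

Exact integral: ∫_-2^1.5 r(s) ds ≈ 4.95833333.
L_5 = 12.88.
Error ≈ 4.95833333 − 12.88 ≈ -7.921667.

-7.921667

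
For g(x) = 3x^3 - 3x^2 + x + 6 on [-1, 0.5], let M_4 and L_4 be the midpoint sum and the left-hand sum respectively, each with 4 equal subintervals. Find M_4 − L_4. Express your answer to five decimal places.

M_4 ≈ 6.8891602.
L_4 ≈ 5.2763672.
M_4 − L_4 ≈ 1.61279.

1.61279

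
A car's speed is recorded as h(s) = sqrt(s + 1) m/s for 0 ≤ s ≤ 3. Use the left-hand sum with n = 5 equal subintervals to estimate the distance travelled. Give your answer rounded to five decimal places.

Δs = (3 − 0)/5 = 0.6.
Left endpoints: 0, 0.6, 1.2, 1.8, 2.4.
h(0) ≈ 1.00000, h(0.6) ≈ 1.26491, h(1.2) ≈ 1.48324, h(1.8) ≈ 1.67332, h(2.4) ≈ 1.84391.
Sum = Δs · [h(0) + h(0.6) + h(1.2) + h(1.8) + h(2.4)].
Sum ≈ 4.35923.

4.35923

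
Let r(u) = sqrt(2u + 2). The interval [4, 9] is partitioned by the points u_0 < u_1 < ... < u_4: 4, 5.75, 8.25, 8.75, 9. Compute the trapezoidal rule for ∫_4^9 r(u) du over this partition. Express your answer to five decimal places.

19.24146

Subinterval widths: 1.75, 2.5, 0.5, 0.25.
r(4) ≈ 3.16228, r(5.75) ≈ 3.67423, r(8.25) ≈ 4.30116, r(8.75) ≈ 4.41588, r(9) ≈ 4.47214.
On each subinterval the trapezoid contributes (Δu_i/2)·[r(u_{i-1}) + r(u_i)].
Sum ≈ 19.24146.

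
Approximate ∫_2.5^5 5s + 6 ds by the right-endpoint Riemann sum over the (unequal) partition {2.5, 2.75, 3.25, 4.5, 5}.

Subinterval widths: 0.25, 0.5, 1.25, 0.5.
Right endpoints: 2.75, 3.25, 4.5, 5.
f(2.75) = 19.75, f(3.25) = 22.25, f(4.5) = 28.5, f(5) = 31.
Sum = Σ Δs_i · f(s_i).
Sum = 67.1875.

67.1875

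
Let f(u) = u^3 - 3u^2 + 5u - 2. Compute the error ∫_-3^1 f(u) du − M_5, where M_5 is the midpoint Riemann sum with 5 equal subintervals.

Exact integral: ∫_-3^1 f(u) du = -76.
M_5 = -74.72.
Error = -76 − (-74.72) = -1.28.

-1.28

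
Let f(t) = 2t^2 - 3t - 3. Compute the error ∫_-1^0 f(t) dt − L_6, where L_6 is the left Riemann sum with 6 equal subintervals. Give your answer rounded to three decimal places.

-0.426

Exact integral: ∫_-1^0 f(t) dt ≈ -0.83333.
L_6 ≈ -0.40741.
Error ≈ -0.83333 − (-0.40741) ≈ -0.426.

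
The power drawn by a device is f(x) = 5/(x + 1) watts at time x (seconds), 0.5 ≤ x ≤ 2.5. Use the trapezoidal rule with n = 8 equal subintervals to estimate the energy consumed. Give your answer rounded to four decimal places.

4.2459

Δx = (2.5 − 0.5)/8 = 0.25.
f(0.5) = 10/3, f(0.75) = 20/7, f(1) = 2.5, f(1.25) = 20/9, f(1.5) = 2, f(1.75) = 20/11, f(2) = 5/3, f(2.25) = 20/13, f(2.5) = 10/7.
T_8 = (Δx/2)·[f(x_0) + 2f(x_1) + ... + 2f(x_{7}) + f(x_8)].
Sum ≈ 4.2459.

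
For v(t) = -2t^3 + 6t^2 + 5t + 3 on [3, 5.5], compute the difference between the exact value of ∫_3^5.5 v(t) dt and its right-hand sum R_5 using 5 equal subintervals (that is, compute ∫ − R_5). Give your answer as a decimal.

Exact integral: ∫_3^5.5 v(t) dt = -77.65625.
R_5 = -114.375.
Error = -77.65625 − (-114.375) = 36.71875.

36.71875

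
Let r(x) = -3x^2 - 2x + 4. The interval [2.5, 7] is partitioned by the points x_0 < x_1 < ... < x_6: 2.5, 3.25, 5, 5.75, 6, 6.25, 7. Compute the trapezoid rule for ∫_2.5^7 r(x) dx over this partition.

Subinterval widths: 0.75, 1.75, 0.75, 0.25, 0.25, 0.75.
r(2.5) = -19.75, r(3.25) = -34.1875, r(5) = -81, r(5.75) = -106.6875, r(6) = -116, r(6.25) = -125.6875, r(7) = -157.
On each subinterval the trapezoid contributes (Δx_i/2)·[r(x_{i-1}) + r(x_i)].
Sum = -355.453125.

-355.453125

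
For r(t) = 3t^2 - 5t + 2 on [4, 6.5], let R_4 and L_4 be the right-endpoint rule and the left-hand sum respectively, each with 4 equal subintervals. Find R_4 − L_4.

R_4 = 171.19140625.
L_4 = 129.78515625.
R_4 − L_4 = 41.40625.

41.40625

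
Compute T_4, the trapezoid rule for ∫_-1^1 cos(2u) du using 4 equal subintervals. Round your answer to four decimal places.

Δu = (1 − (-1))/4 = 0.5.
f(-1) ≈ -0.4161, f(-0.5) ≈ 0.5403, f(0) ≈ 1.0000, f(0.5) ≈ 0.5403, f(1) ≈ -0.4161.
T_4 = (Δu/2)·[f(u_0) + 2f(u_1) + 2f(u_2) + 2f(u_3) + f(u_4)].
Sum ≈ 0.8322.

0.8322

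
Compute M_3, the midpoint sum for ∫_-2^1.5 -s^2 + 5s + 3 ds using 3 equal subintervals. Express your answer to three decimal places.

2.730

Δs = (1.5 − (-2))/3 = 7/6.
Midpoints: -17/12, -0.25, 11/12.
f(-17/12) = -877/144, f(-0.25) = 1.6875, f(11/12) = 971/144.
Sum = Δs · [f(-17/12) + f(-0.25) + f(11/12)].
Sum ≈ 2.730.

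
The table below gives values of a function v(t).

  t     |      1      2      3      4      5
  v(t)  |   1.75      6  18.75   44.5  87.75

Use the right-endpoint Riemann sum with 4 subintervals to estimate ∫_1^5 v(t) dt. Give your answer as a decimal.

Δt = 1.
Sum = 1·[6 + 18.75 + 44.5 + 87.75] = 157.

157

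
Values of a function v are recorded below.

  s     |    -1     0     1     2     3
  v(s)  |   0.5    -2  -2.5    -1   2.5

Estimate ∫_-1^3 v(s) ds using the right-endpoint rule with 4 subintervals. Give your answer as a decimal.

Δs = 1.
Sum = 1·[(-2) + (-2.5) + (-1) + 2.5] = -3.

-3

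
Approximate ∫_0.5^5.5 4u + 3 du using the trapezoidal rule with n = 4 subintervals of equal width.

Δu = (5.5 − 0.5)/4 = 1.25.
f(0.5) = 5, f(1.75) = 10, f(3) = 15, f(4.25) = 20, f(5.5) = 25.
T_4 = (Δu/2)·[f(u_0) + 2f(u_1) + 2f(u_2) + 2f(u_3) + f(u_4)].
Sum = 75.

75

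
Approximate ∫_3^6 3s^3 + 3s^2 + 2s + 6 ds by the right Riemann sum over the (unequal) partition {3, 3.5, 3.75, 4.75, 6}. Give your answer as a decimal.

Subinterval widths: 0.5, 0.25, 1, 1.25.
Right endpoints: 3.5, 3.75, 4.75, 6.
f(3.5) = 178.375, f(3.75) = 213.890625, f(4.75) = 404.703125, f(6) = 774.
Sum = Σ Δs_i · f(s_i).
Sum = 1514.86328125.

1514.86328125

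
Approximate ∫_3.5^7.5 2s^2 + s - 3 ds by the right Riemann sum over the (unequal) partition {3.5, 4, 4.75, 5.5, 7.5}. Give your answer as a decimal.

Subinterval widths: 0.5, 0.75, 0.75, 2.
Right endpoints: 4, 4.75, 5.5, 7.5.
f(4) = 33, f(4.75) = 46.875, f(5.5) = 63, f(7.5) = 117.
Sum = Σ Δs_i · f(s_i).
Sum = 332.90625.

332.90625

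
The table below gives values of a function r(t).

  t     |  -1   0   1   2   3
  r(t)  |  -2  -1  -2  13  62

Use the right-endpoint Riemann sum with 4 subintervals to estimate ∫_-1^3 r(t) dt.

Δt = 1.
Sum = 1·[(-1) + (-2) + 13 + 62] = 72.

72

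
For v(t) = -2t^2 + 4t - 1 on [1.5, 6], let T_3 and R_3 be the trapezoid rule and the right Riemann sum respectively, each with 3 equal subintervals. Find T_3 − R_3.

T_3 = -82.125.
R_3 = -119.25.
T_3 − R_3 = 37.125.

37.125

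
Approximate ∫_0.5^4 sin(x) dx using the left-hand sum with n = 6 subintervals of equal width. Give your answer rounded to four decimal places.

1.8481

Δx = (4 − 0.5)/6 = 7/12.
Left endpoints: 0.5, 13/12, 5/3, 2.25, 17/6, 41/12.
f(0.5) ≈ 0.4794, f(13/12) ≈ 0.8835, f(5/3) ≈ 0.9954, f(2.25) ≈ 0.7781, f(17/6) ≈ 0.3034, f(41/12) ≈ -0.2716.
Sum = Δx · [f(0.5) + f(13/12) + f(5/3) + ...].
Sum ≈ 1.8481.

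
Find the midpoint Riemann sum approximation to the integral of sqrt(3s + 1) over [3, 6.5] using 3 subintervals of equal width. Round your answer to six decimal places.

13.606926

Δs = (6.5 − 3)/3 = 7/6.
Midpoints: 43/12, 4.75, 71/12.
f(43/12) ≈ 3.427827, f(4.75) ≈ 3.905125, f(71/12) ≈ 4.330127.
Sum = Δs · [f(43/12) + f(4.75) + f(71/12)].
Sum ≈ 13.606926.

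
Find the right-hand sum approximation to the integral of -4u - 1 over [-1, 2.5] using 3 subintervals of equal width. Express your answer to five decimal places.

Δu = (2.5 − (-1))/3 = 7/6.
Right endpoints: 1/6, 4/3, 2.5.
f(1/6) = -5/3, f(4/3) = -19/3, f(2.5) = -11.
Sum = Δu · [f(1/6) + f(4/3) + f(2.5)].
Sum ≈ -22.16667.

-22.16667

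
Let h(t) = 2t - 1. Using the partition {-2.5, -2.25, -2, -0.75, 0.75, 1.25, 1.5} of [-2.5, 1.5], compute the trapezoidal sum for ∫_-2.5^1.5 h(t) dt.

-8

Subinterval widths: 0.25, 0.25, 1.25, 1.5, 0.5, 0.25.
h(-2.5) = -6, h(-2.25) = -5.5, h(-2) = -5, h(-0.75) = -2.5, h(0.75) = 0.5, h(1.25) = 1.5, h(1.5) = 2.
On each subinterval the trapezoid contributes (Δt_i/2)·[h(t_{i-1}) + h(t_i)].
Sum = -8.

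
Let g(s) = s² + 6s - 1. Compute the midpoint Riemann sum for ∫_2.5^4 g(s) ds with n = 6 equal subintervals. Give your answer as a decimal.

Δs = (4 − 2.5)/6 = 0.25.
Midpoints: 2.625, 2.875, 3.125, 3.375, 3.625, 3.875.
g(2.625) = 21.640625, g(2.875) = 24.515625, g(3.125) = 27.515625, g(3.375) = 30.640625, g(3.625) = 33.890625, g(3.875) = 37.265625.
Sum = Δs · [g(2.625) + g(2.875) + g(3.125) + ...].
Sum = 43.8671875.

43.8671875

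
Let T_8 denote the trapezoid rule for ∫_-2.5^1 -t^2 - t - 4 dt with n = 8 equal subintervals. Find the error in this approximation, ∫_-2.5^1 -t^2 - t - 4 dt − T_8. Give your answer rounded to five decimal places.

Exact integral: ∫_-2.5^1 f(t) dt ≈ -16.9166667.
T_8 ≈ -17.0283203.
Error ≈ -16.9166667 − (-17.0283203) ≈ 0.11165.

0.11165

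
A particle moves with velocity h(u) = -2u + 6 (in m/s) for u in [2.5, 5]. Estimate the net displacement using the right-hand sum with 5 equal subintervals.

Δu = (5 − 2.5)/5 = 0.5.
Right endpoints: 3, 3.5, 4, 4.5, 5.
h(3) = 0, h(3.5) = -1, h(4) = -2, h(4.5) = -3, h(5) = -4.
Sum = Δu · [h(3) + h(3.5) + h(4) + h(4.5) + h(5)].
Sum = -5.

-5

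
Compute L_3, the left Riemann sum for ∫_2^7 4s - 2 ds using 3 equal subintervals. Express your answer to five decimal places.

63.33333

Δs = (7 − 2)/3 = 5/3.
Left endpoints: 2, 11/3, 16/3.
f(2) = 6, f(11/3) = 38/3, f(16/3) = 58/3.
Sum = Δs · [f(2) + f(11/3) + f(16/3)].
Sum ≈ 63.33333.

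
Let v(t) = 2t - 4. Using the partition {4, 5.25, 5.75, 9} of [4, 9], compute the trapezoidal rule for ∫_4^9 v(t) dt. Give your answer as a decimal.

Subinterval widths: 1.25, 0.5, 3.25.
v(4) = 4, v(5.25) = 6.5, v(5.75) = 7.5, v(9) = 14.
On each subinterval the trapezoid contributes (Δt_i/2)·[v(t_{i-1}) + v(t_i)].
Sum = 45.

45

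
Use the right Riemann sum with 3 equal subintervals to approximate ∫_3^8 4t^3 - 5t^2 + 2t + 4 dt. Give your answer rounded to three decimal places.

4818.704

Δt = (8 − 3)/3 = 5/3.
Right endpoints: 14/3, 19/3, 8.
f(14/3) = 8396/27, f(19/3) = 22471/27, f(8) = 1748.
Sum = Δt · [f(14/3) + f(19/3) + f(8)].
Sum ≈ 4818.704.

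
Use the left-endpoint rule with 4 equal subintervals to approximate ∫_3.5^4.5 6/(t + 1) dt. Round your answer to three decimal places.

1.235

Δt = (4.5 − 3.5)/4 = 0.25.
Left endpoints: 3.5, 3.75, 4, 4.25.
f(3.5) = 4/3, f(3.75) = 24/19, f(4) = 1.2, f(4.25) = 8/7.
Sum = Δt · [f(3.5) + f(3.75) + f(4) + f(4.25)].
Sum ≈ 1.235.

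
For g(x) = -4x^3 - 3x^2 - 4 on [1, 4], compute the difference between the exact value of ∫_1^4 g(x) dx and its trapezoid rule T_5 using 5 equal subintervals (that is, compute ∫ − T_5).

Exact integral: ∫_1^4 g(x) dx = -330.
T_5 = -335.94.
Error = -330 − (-335.94) = 5.94.

5.94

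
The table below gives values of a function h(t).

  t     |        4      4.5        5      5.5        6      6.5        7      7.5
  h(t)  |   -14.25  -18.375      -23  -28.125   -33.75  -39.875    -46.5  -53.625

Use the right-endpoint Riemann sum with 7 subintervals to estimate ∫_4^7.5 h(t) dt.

Δt = 0.5.
Sum = 0.5·[(-18.375) + (-23) + (-28.125) + (-33.75) + (-39.875) + (-46.5) + (-53.625)] = -121.625.

-121.625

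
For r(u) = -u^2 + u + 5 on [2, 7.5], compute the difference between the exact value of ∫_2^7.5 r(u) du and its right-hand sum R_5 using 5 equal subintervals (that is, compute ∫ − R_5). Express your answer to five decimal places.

26.82167

Exact integral: ∫_2^7.5 r(u) du ≈ -84.3333333.
R_5 = -111.155.
Error ≈ -84.3333333 − (-111.155) ≈ 26.82167.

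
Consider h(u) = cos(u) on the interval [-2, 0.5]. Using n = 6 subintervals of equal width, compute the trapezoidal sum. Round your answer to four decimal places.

Δu = (0.5 − (-2))/6 = 5/12.
h(-2) ≈ -0.4161, h(-19/12) ≈ -0.0125, h(-7/6) ≈ 0.3932, h(-0.75) ≈ 0.7317, h(-1/3) ≈ 0.9450, h(1/12) ≈ 0.9965, h(0.5) ≈ 0.8776.
T_6 = (Δu/2)·[h(u_0) + 2h(u_1) + ... + 2h(u_{5}) + h(u_6)].
Sum ≈ 1.3686.

1.3686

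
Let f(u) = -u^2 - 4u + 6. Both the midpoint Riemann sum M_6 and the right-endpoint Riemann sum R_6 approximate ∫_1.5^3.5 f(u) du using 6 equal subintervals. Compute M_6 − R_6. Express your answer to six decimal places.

3.055556

M_6 ≈ -21.14814815.
R_6 ≈ -24.20370370.
M_6 − R_6 ≈ 3.055556.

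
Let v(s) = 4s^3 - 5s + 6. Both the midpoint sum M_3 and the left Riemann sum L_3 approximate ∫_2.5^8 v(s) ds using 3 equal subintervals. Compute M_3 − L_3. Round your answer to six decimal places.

1503.677083

M_3 ≈ 3848.51041667.
L_3 ≈ 2344.83333333.
M_3 − L_3 ≈ 1503.677083.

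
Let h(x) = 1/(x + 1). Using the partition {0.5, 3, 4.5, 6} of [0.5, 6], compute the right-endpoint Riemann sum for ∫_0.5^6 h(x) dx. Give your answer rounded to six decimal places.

Subinterval widths: 2.5, 1.5, 1.5.
Right endpoints: 3, 4.5, 6.
h(3) = 0.25, h(4.5) = 2/11, h(6) = 1/7.
Sum = Σ Δx_i · h(x_i).
Sum ≈ 1.112013.

1.112013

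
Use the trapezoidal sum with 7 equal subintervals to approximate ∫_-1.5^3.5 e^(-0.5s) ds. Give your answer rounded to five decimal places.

3.92767

Δs = (3.5 − (-1.5))/7 = 5/7.
f(-1.5) ≈ 2.11700, f(-11/14) ≈ 1.48121, f(-1/14) ≈ 1.03636, f(9/14) ≈ 0.72511, f(19/14) ≈ 0.50734, f(29/14) ≈ 0.35497, f(39/14) ≈ 0.24836, f(3.5) ≈ 0.17377.
T_7 = (Δs/2)·[f(s_0) + 2f(s_1) + ... + 2f(s_{6}) + f(s_7)].
Sum ≈ 3.92767.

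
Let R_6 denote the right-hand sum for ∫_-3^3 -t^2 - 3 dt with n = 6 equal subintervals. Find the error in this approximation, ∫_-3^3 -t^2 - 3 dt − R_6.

1

Exact integral: ∫_-3^3 f(t) dt = -36.
R_6 = -37.
Error = -36 − (-37) = 1.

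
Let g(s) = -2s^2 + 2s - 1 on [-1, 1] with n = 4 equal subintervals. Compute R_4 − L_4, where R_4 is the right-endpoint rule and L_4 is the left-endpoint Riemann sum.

R_4 = -2.5.
L_4 = -4.5.
R_4 − L_4 = 2.

2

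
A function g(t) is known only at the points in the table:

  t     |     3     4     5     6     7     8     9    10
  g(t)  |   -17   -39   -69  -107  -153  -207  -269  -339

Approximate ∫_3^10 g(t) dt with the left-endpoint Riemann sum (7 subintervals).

Δt = 1.
Sum = 1·[(-17) + (-39) + (-69) + (-107) + (-153) + (-207) + (-269)] = -861.

-861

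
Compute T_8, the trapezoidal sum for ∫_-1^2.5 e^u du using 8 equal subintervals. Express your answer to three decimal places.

Δu = (2.5 − (-1))/8 = 0.4375.
f(-1) ≈ 0.368, f(-0.5625) ≈ 0.570, f(-0.125) ≈ 0.882, f(0.3125) ≈ 1.367, f(0.75) ≈ 2.117, f(1.1875) ≈ 3.279, f(1.625) ≈ 5.078, f(2.0625) ≈ 7.866, f(2.5) ≈ 12.182.
T_8 = (Δu/2)·[f(u_0) + 2f(u_1) + ... + 2f(u_{7}) + f(u_8)].
Sum ≈ 12.002.

12.002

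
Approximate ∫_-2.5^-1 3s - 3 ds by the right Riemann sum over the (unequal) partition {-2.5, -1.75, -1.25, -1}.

Subinterval widths: 0.75, 0.5, 0.25.
Right endpoints: -1.75, -1.25, -1.
f(-1.75) = -8.25, f(-1.25) = -6.75, f(-1) = -6.
Sum = Σ Δs_i · f(s_i).
Sum = -11.0625.

-11.0625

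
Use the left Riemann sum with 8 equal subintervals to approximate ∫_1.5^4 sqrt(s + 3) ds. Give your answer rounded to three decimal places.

Δs = (4 − 1.5)/8 = 0.3125.
Left endpoints: 1.5, 1.8125, 2.125, 2.4375, 2.75, 3.0625, 3.375, 3.6875.
f(1.5) ≈ 2.121, f(1.8125) ≈ 2.194, f(2.125) ≈ 2.264, f(2.4375) ≈ 2.332, f(2.75) ≈ 2.398, f(3.0625) ≈ 2.462, f(3.375) ≈ 2.525, f(3.6875) ≈ 2.586.
Sum = Δs · [f(1.5) + f(1.8125) + f(2.125) + ...].
Sum ≈ 5.901.

5.901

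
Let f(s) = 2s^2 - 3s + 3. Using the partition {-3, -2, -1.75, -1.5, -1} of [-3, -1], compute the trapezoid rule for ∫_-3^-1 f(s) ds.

Subinterval widths: 1, 0.25, 0.25, 0.5.
f(-3) = 30, f(-2) = 17, f(-1.75) = 14.375, f(-1.5) = 12, f(-1) = 8.
On each subinterval the trapezoid contributes (Δs_i/2)·[f(s_{i-1}) + f(s_i)].
Sum = 35.71875.

35.71875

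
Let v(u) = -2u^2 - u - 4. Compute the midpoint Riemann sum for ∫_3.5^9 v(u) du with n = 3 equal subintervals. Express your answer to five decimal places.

Δu = (9 − 3.5)/3 = 11/6.
Midpoints: 53/12, 6.25, 97/12.
v(53/12) = -3415/72, v(6.25) = -88.375, v(97/12) = -10279/72.
Sum = Δu · [v(53/12) + v(6.25) + v(97/12)].
Sum ≈ -510.71065.

-510.71065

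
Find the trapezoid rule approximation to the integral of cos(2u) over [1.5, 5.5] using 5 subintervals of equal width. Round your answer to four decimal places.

-0.4433

Δu = (5.5 − 1.5)/5 = 0.8.
f(1.5) ≈ -0.9900, f(2.3) ≈ -0.1122, f(3.1) ≈ 0.9965, f(3.9) ≈ 0.0540, f(4.7) ≈ -0.9997, f(5.5) ≈ 0.0044.
T_5 = (Δu/2)·[f(u_0) + 2f(u_1) + ... + 2f(u_{4}) + f(u_5)].
Sum ≈ -0.4433.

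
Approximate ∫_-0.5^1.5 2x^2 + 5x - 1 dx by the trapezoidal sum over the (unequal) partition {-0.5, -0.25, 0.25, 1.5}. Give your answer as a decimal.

Subinterval widths: 0.25, 0.5, 1.25.
f(-0.5) = -3, f(-0.25) = -2.125, f(0.25) = 0.375, f(1.5) = 11.
On each subinterval the trapezoid contributes (Δx_i/2)·[f(x_{i-1}) + f(x_i)].
Sum = 6.03125.

6.03125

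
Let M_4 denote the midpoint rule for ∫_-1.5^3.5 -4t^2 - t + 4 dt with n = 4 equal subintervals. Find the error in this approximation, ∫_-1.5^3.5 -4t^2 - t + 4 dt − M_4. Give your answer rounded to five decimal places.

Exact integral: ∫_-1.5^3.5 f(t) dt ≈ -46.6666667.
M_4 = -44.0625.
Error ≈ -46.6666667 − (-44.0625) ≈ -2.60417.

-2.60417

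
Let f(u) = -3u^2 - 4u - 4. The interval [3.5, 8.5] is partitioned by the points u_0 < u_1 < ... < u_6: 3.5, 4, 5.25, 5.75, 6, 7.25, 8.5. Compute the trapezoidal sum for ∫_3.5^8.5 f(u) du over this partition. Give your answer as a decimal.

Subinterval widths: 0.5, 1.25, 0.5, 0.25, 1.25, 1.25.
f(3.5) = -54.75, f(4) = -68, f(5.25) = -107.6875, f(5.75) = -126.1875, f(6) = -136, f(7.25) = -190.6875, f(8.5) = -254.75.
On each subinterval the trapezoid contributes (Δu_i/2)·[f(u_{i-1}) + f(u_i)].
Sum = -714.3125.

-714.3125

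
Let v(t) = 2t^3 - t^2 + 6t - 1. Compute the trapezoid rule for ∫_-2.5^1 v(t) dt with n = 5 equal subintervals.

Δt = (1 − (-2.5))/5 = 0.7.
v(-2.5) = -53.5, v(-1.8) = -26.704, v(-1.1) = -11.472, v(-0.4) = -3.688, v(0.3) = 0.764, v(1) = 6.
T_5 = (Δt/2)·[v(t_0) + 2v(t_1) + ... + 2v(t_{4}) + v(t_5)].
Sum = -45.395.

-45.395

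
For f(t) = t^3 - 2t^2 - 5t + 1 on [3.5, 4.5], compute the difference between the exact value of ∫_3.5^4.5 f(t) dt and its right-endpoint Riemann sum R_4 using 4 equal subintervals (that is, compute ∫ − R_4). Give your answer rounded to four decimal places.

Exact integral: ∫_3.5^4.5 f(t) dt ≈ 13.833333.
R_4 = 17.34375.
Error ≈ 13.833333 − 17.34375 ≈ -3.5104.

-3.5104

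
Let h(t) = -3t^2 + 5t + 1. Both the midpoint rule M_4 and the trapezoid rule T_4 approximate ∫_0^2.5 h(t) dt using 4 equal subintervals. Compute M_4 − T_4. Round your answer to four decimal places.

0.7324

M_4 ≈ 2.744141.
T_4 = 2.01171875.
M_4 − T_4 ≈ 0.7324.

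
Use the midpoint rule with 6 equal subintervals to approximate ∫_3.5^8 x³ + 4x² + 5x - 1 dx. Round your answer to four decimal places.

Δx = (8 − 3.5)/6 = 0.75.
Midpoints: 3.875, 4.625, 5.375, 6.125, 6.875, 7.625.
f(3.875) = 69951/512, f(4.625) = 105789/512, f(5.375) = 151923/512, f(6.125) = 209649/512, f(6.875) = 280263/512, f(7.625) = 365061/512.
Sum = Δx · [f(3.875) + f(4.625) + f(5.375) + ...].
Sum ≈ 1732.3770.

1732.3770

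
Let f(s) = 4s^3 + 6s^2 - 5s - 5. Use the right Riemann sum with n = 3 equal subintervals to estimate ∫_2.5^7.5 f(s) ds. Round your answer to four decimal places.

5523.6111

Δs = (7.5 − 2.5)/3 = 5/3.
Right endpoints: 25/6, 35/6, 7.5.
f(25/6) = 19855/54, f(35/6) = 52055/54, f(7.5) = 1982.5.
Sum = Δs · [f(25/6) + f(35/6) + f(7.5)].
Sum ≈ 5523.6111.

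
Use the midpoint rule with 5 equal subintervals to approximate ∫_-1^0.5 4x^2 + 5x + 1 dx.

Δx = (0.5 − (-1))/5 = 0.3.
Midpoints: -0.85, -0.55, -0.25, 0.05, 0.35.
f(-0.85) = -0.36, f(-0.55) = -0.54, f(-0.25) = 0, f(0.05) = 1.26, f(0.35) = 3.24.
Sum = Δx · [f(-0.85) + f(-0.55) + f(-0.25) + f(0.05) + f(0.35)].
Sum = 1.08.

1.08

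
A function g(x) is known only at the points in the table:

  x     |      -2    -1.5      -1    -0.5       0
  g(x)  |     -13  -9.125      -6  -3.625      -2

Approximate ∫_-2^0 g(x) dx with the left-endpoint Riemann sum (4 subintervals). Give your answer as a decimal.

-15.875

Δx = 0.5.
Sum = 0.5·[(-13) + (-9.125) + (-6) + (-3.625)] = -15.875.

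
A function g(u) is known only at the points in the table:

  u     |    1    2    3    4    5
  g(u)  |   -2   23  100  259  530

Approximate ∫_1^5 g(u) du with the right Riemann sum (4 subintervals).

Δu = 1.
Sum = 1·[23 + 100 + 259 + 530] = 912.

912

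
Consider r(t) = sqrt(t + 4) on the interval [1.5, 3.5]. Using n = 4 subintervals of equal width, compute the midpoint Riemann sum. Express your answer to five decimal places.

Δt = (3.5 − 1.5)/4 = 0.5.
Midpoints: 1.75, 2.25, 2.75, 3.25.
r(1.75) ≈ 2.39792, r(2.25) ≈ 2.50000, r(2.75) ≈ 2.59808, r(3.25) ≈ 2.69258.
Sum = Δt · [r(1.75) + r(2.25) + r(2.75) + r(3.25)].
Sum ≈ 5.09429.

5.09429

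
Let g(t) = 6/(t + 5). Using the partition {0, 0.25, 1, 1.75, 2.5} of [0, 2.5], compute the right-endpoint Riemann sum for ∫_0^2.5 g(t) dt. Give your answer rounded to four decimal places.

Subinterval widths: 0.25, 0.75, 0.75, 0.75.
Right endpoints: 0.25, 1, 1.75, 2.5.
g(0.25) = 8/7, g(1) = 1, g(1.75) = 8/9, g(2.5) = 0.8.
Sum = Σ Δt_i · g(t_i).
Sum ≈ 2.3024.

2.3024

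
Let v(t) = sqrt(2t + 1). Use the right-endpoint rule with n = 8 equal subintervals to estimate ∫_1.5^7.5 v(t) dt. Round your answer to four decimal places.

Δt = (7.5 − 1.5)/8 = 0.75.
Right endpoints: 2.25, 3, 3.75, 4.5, 5.25, 6, 6.75, 7.5.
v(2.25) ≈ 2.3452, v(3) ≈ 2.6458, v(3.75) ≈ 2.9155, v(4.5) ≈ 3.1623, v(5.25) ≈ 3.3912, v(6) ≈ 3.6056, v(6.75) ≈ 3.8079, v(7.5) ≈ 4.0000.
Sum = Δt · [v(2.25) + v(3) + v(3.75) + ...].
Sum ≈ 19.4050.

19.4050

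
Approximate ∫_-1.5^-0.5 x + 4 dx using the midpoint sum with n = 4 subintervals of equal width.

Δx = (-0.5 − (-1.5))/4 = 0.25.
Midpoints: -1.375, -1.125, -0.875, -0.625.
f(-1.375) = 2.625, f(-1.125) = 2.875, f(-0.875) = 3.125, f(-0.625) = 3.375.
Sum = Δx · [f(-1.375) + f(-1.125) + f(-0.875) + f(-0.625)].
Sum = 3.

3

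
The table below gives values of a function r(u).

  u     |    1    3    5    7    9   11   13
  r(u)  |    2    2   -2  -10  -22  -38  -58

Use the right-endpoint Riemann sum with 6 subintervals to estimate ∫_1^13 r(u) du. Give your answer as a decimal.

Δu = 2.
Sum = 2·[2 + (-2) + (-10) + (-22) + (-38) + (-58)] = -256.

-256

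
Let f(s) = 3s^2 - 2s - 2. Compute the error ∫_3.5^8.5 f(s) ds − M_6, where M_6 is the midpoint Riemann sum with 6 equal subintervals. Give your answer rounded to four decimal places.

Exact integral: ∫_3.5^8.5 f(s) ds = 501.25.
M_6 ≈ 500.381944.
Error ≈ 501.25 − 500.381944 ≈ 0.8681.

0.8681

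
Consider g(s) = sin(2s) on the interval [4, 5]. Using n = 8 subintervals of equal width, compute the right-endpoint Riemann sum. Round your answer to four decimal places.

0.2491

Δs = (5 − 4)/8 = 0.125.
Right endpoints: 4.125, 4.25, 4.375, 4.5, 4.625, 4.75, 4.875, 5.
g(4.125) ≈ 0.9226, g(4.25) ≈ 0.7985, g(4.375) ≈ 0.6247, g(4.5) ≈ 0.4121, g(4.625) ≈ 0.1739, g(4.75) ≈ -0.0752, g(4.875) ≈ -0.3195, g(5) ≈ -0.5440.
Sum = Δs · [g(4.125) + g(4.25) + g(4.375) + ...].
Sum ≈ 0.2491.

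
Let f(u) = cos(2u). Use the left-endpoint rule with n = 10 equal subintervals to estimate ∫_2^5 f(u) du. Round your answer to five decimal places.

Δu = (5 − 2)/10 = 0.3.
Left endpoints: 2, 2.3, 2.6, 2.9, 3.2, 3.5, 3.8, 4.1, 4.4, 4.7.
f(2) ≈ -0.65364, f(2.3) ≈ -0.11215, f(2.6) ≈ 0.46852, f(2.9) ≈ 0.88552, f(3.2) ≈ 0.99318, f(3.5) ≈ 0.75390, f(3.8) ≈ 0.25126, f(4.1) ≈ -0.33915, f(4.4) ≈ -0.81109, f(4.7) ≈ -0.99969.
Sum = Δu · [f(2) + f(2.3) + f(2.6) + ...].
Sum ≈ 0.13099.

0.13099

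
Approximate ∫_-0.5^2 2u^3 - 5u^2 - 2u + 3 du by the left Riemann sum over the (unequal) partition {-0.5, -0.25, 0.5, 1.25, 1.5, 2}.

0.640625

Subinterval widths: 0.25, 0.75, 0.75, 0.25, 0.5.
Left endpoints: -0.5, -0.25, 0.5, 1.25, 1.5.
f(-0.5) = 2.5, f(-0.25) = 3.15625, f(0.5) = 1, f(1.25) = -3.40625, f(1.5) = -4.5.
Sum = Σ Δu_i · f(u_i).
Sum = 0.640625.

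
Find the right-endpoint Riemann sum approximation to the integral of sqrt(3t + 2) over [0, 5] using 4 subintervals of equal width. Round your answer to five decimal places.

16.55410

Δt = (5 − 0)/4 = 1.25.
Right endpoints: 1.25, 2.5, 3.75, 5.
f(1.25) ≈ 2.39792, f(2.5) ≈ 3.08221, f(3.75) ≈ 3.64005, f(5) ≈ 4.12311.
Sum = Δt · [f(1.25) + f(2.5) + f(3.75) + f(5)].
Sum ≈ 16.55410.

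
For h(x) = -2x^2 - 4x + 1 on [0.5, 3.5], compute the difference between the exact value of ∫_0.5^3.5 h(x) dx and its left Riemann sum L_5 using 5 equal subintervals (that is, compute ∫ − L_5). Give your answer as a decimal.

-10.44

Exact integral: ∫_0.5^3.5 h(x) dx = -49.5.
L_5 = -39.06.
Error = -49.5 − (-39.06) = -10.44.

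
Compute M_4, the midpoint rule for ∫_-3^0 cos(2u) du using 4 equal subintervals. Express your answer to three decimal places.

-0.154

Δu = (0 − (-3))/4 = 0.75.
Midpoints: -2.625, -1.875, -1.125, -0.375.
f(-2.625) ≈ 0.512, f(-1.875) ≈ -0.821, f(-1.125) ≈ -0.628, f(-0.375) ≈ 0.732.
Sum = Δu · [f(-2.625) + f(-1.875) + f(-1.125) + f(-0.375)].
Sum ≈ -0.154.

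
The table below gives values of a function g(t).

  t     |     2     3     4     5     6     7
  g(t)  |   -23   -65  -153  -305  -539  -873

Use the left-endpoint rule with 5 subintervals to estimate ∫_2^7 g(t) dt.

-1085

Δt = 1.
Sum = 1·[(-23) + (-65) + (-153) + (-305) + (-539)] = -1085.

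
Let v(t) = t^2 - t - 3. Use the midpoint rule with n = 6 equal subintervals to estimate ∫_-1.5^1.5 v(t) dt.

-6.8125

Δt = (1.5 − (-1.5))/6 = 0.5.
Midpoints: -1.25, -0.75, -0.25, 0.25, 0.75, 1.25.
v(-1.25) = -0.1875, v(-0.75) = -1.6875, v(-0.25) = -2.6875, v(0.25) = -3.1875, v(0.75) = -3.1875, v(1.25) = -2.6875.
Sum = Δt · [v(-1.25) + v(-0.75) + v(-0.25) + ...].
Sum = -6.8125.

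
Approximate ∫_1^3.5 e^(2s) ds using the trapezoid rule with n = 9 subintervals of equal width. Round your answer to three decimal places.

558.558

Δs = (3.5 − 1)/9 = 5/18.
f(1) ≈ 7.389, f(23/18) ≈ 12.878, f(14/9) ≈ 22.446, f(11/6) ≈ 39.121, f(19/9) ≈ 68.185, f(43/18) ≈ 118.840, f(8/3) ≈ 207.127, f(53/18) ≈ 361.004, f(29/9) ≈ 629.197, f(3.5) ≈ 1096.633.
T_9 = (Δs/2)·[f(s_0) + 2f(s_1) + ... + 2f(s_{8}) + f(s_9)].
Sum ≈ 558.558.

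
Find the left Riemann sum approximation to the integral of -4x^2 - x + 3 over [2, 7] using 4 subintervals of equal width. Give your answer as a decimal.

-343.75

Δx = (7 − 2)/4 = 1.25.
Left endpoints: 2, 3.25, 4.5, 5.75.
f(2) = -15, f(3.25) = -42.5, f(4.5) = -82.5, f(5.75) = -135.
Sum = Δx · [f(2) + f(3.25) + f(4.5) + f(5.75)].
Sum = -343.75.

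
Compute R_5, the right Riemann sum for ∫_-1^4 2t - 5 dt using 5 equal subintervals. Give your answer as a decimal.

Δt = (4 − (-1))/5 = 1.
Right endpoints: 0, 1, 2, 3, 4.
f(0) = -5, f(1) = -3, f(2) = -1, f(3) = 1, f(4) = 3.
Sum = Δt · [f(0) + f(1) + f(2) + f(3) + f(4)].
Sum = -5.

-5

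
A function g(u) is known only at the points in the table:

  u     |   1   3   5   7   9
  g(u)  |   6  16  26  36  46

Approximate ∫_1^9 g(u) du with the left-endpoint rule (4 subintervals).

Δu = 2.
Sum = 2·[6 + 16 + 26 + 36] = 168.

168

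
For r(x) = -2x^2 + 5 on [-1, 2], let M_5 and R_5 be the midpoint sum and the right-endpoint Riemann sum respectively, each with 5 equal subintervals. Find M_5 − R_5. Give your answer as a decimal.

M_5 = 9.18.
R_5 = 6.84.
M_5 − R_5 = 2.34.

2.34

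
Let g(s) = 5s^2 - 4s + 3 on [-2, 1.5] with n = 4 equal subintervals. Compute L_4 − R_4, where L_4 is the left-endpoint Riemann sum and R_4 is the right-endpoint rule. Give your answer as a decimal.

19.90625

L_4 = 45.14453125.
R_4 = 25.23828125.
L_4 − R_4 = 19.90625.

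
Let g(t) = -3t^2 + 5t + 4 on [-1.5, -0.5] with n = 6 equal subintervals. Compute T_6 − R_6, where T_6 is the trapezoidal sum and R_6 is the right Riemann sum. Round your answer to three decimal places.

-0.917

T_6 ≈ -4.26389.
R_6 ≈ -3.34722.
T_6 − R_6 ≈ -0.917.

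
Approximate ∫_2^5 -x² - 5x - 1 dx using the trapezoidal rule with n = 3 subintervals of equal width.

-95

Δx = (5 − 2)/3 = 1.
f(2) = -15, f(3) = -25, f(4) = -37, f(5) = -51.
T_3 = (Δx/2)·[f(x_0) + 2f(x_1) + 2f(x_2) + f(x_3)].
Sum = -95.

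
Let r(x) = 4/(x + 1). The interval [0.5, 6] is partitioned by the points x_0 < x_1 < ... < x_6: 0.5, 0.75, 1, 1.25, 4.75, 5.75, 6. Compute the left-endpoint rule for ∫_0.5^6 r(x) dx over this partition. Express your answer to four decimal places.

Subinterval widths: 0.25, 0.25, 0.25, 3.5, 1, 0.25.
Left endpoints: 0.5, 0.75, 1, 1.25, 4.75, 5.75.
r(0.5) = 8/3, r(0.75) = 16/7, r(1) = 2, r(1.25) = 16/9, r(4.75) = 16/23, r(5.75) = 16/27.
Sum = Σ Δx_i · r(x_i).
Sum ≈ 8.8041.

8.8041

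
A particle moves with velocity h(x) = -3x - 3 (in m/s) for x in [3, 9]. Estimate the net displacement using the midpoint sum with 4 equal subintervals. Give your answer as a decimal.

Δx = (9 − 3)/4 = 1.5.
Midpoints: 3.75, 5.25, 6.75, 8.25.
h(3.75) = -14.25, h(5.25) = -18.75, h(6.75) = -23.25, h(8.25) = -27.75.
Sum = Δx · [h(3.75) + h(5.25) + h(6.75) + h(8.25)].
Sum = -126.

-126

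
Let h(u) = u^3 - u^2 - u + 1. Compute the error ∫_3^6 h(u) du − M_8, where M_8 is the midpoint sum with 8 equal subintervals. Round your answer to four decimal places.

0.4395

Exact integral: ∫_3^6 h(u) du = 230.25.
M_8 ≈ 229.810547.
Error ≈ 230.25 − 229.810547 ≈ 0.4395.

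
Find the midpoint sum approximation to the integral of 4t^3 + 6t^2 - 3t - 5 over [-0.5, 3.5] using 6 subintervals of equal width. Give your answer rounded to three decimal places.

Δt = (3.5 − (-0.5))/6 = 2/3.
Midpoints: -1/6, 0.5, 7/6, 11/6, 2.5, 19/6.
f(-1/6) = -235/54, f(0.5) = -4.5, f(7/6) = 325/54, f(11/6) = 1853/54, f(2.5) = 87.5, f(19/6) = 9325/54.
Sum = Δt · [f(-1/6) + f(0.5) + f(7/6) + ...].
Sum ≈ 194.444.

194.444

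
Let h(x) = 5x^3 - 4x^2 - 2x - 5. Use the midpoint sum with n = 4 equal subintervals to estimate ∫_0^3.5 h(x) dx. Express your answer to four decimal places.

Δx = (3.5 − 0)/4 = 0.875.
Midpoints: 0.4375, 1.3125, 2.1875, 3.0625.
h(0.4375) = -25485/4096, h(1.3125) = -13151/4096, h(2.1875) = 97575/4096, h(3.0625) = 389013/4096.
Sum = Δx · [h(0.4375) + h(1.3125) + h(2.1875) + h(3.0625)].
Sum ≈ 95.6929.

95.6929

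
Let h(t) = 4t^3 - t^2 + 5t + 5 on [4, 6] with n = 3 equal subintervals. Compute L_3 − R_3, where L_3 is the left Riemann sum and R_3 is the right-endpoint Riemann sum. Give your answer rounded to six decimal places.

-398.666667

L_3 ≈ 858.74074074.
R_3 ≈ 1257.40740741.
L_3 − R_3 ≈ -398.666667.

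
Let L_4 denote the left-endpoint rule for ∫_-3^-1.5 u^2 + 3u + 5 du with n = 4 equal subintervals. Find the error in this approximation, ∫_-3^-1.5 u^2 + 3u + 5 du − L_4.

Exact integral: ∫_-3^-1.5 f(u) du = 5.25.
L_4 = 5.70703125.
Error = 5.25 − 5.70703125 = -0.45703125.

-0.45703125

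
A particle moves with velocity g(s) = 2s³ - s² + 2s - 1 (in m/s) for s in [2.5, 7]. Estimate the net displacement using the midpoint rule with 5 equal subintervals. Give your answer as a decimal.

1101.740625

Δs = (7 − 2.5)/5 = 0.9.
Midpoints: 2.95, 3.85, 4.75, 5.65, 6.55.
g(2.95) = 47.54225, g(3.85) = 106.01075, g(4.75) = 200.28125, g(5.65) = 339.10175, g(6.55) = 531.22025.
Sum = Δs · [g(2.95) + g(3.85) + g(4.75) + g(5.65) + g(6.55)].
Sum = 1101.740625.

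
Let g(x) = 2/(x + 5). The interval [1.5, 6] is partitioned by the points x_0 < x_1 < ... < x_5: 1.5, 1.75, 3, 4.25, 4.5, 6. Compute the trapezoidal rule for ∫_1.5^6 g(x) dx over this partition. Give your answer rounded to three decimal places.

1.056

Subinterval widths: 0.25, 1.25, 1.25, 0.25, 1.5.
g(1.5) = 4/13, g(1.75) = 8/27, g(3) = 0.25, g(4.25) = 8/37, g(4.5) = 4/19, g(6) = 2/11.
On each subinterval the trapezoid contributes (Δx_i/2)·[g(x_{i-1}) + g(x_i)].
Sum ≈ 1.056.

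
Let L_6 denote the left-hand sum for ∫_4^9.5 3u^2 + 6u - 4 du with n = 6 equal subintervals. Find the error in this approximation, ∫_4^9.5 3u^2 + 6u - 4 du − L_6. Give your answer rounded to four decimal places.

Exact integral: ∫_4^9.5 f(u) du = 994.125.
L_6 ≈ 879.217014.
Error ≈ 994.125 − 879.217014 ≈ 114.9080.

114.9080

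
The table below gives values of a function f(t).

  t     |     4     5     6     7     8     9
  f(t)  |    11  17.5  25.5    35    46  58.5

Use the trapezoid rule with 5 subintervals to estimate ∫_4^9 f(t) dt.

158.75

Δt = 1.
T_5 = (1/2)·[11 + 2·17.5 + 2·25.5 + 2·35 + 2·46 + 58.5] = 158.75.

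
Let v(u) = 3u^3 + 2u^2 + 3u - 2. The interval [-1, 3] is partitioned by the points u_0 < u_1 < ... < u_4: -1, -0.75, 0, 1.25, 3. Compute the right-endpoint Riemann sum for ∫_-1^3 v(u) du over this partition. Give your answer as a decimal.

Subinterval widths: 0.25, 0.75, 1.25, 1.75.
Right endpoints: -0.75, 0, 1.25, 3.
v(-0.75) = -4.390625, v(0) = -2, v(1.25) = 10.734375, v(3) = 106.
Sum = Σ Δu_i · v(u_i).
Sum = 196.3203125.

196.3203125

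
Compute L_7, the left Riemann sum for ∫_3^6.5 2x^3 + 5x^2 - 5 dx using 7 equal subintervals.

Δx = (6.5 − 3)/7 = 0.5.
Left endpoints: 3, 3.5, 4, 4.5, 5, 5.5, 6.
f(3) = 94, f(3.5) = 142, f(4) = 203, f(4.5) = 278.5, f(5) = 370, f(5.5) = 479, f(6) = 607.
Sum = Δx · [f(3) + f(3.5) + f(4) + ...].
Sum = 1086.75.

1086.75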